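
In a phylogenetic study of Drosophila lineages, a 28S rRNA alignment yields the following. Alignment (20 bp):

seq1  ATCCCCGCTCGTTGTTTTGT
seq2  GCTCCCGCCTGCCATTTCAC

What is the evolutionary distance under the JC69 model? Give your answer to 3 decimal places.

The sequences differ at 11 of 20 sites, so p = 11/20 = 0.55.
d = −(3/4) ln(1 − 4p/3) = −0.75 ln(1 − 0.733333) = −0.75 ln(0.266667)
  = −0.75 × (-1.321755) = 0.991316 substitutions/site.

0.991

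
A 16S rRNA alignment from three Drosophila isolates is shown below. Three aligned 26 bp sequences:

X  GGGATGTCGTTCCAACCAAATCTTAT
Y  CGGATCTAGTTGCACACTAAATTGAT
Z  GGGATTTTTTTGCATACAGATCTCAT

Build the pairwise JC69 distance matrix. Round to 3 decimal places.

d(X,Y) = 0.539, d(X,Z) = 0.396, d(Y,Z) = 0.539

X–Y: 10/26 sites differ → p ≈ 0.384615, d = −0.75 ln(1 − 0.51282) = 0.539341 ≈ 0.539.
X–Z: 8/26 sites differ → p ≈ 0.307692, d = −0.75 ln(1 − 0.410256) = 0.396050 ≈ 0.396.
Y–Z: 10/26 sites differ → p ≈ 0.384615, d = −0.75 ln(1 − 0.51282) = 0.539341 ≈ 0.539.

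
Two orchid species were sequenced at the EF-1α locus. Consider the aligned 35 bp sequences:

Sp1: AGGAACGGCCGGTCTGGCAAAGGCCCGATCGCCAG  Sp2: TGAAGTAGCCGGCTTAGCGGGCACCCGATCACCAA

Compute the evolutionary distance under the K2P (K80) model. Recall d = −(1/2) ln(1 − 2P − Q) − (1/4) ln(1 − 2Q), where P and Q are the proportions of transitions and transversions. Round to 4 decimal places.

0.8351

Of 35 sites, 13 differences are transitions and 2 are transversions, so P = 13/35 ≈ 0.371429 and Q = 2/35 ≈ 0.057143.
Under the Kimura two-parameter model, d = −½ ln(1 − 2P − Q) − ¼ ln(1 − 2Q).
1 − 2P − Q = 0.199999, giving −½ ln(0.199999) = 0.804721.
1 − 2Q = 0.885714, giving −¼ ln(0.885714) = 0.030340.
d = 0.804721 + 0.030340 = 0.835061.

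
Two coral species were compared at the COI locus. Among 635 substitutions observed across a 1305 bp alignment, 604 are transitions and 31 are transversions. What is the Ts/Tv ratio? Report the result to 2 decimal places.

R = 604/31 = 19.483870… ≈ 19.48 (to 2 d.p.).

19.48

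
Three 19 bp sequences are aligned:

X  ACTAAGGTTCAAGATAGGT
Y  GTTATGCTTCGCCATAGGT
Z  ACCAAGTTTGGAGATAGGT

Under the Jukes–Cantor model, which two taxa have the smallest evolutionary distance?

X and Z

X–Y: 7/19 differ, p = 0.368, d = 0.507.
X–Z: 4/19 differ, p = 0.211, d = 0.247.
Y–Z: 8/19 differ, p = 0.421, d = 0.618.
The smallest distance is between X and Z.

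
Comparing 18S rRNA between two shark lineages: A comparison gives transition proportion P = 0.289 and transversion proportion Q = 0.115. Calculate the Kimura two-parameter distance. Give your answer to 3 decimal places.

0.656

Under the Kimura two-parameter model, d = −½ ln(1 − 2P − Q) − ¼ ln(1 − 2Q).
1 − 2P − Q = 0.307, giving −½ ln(0.307) = 0.590454.
1 − 2Q = 0.77, giving −¼ ln(0.77) = 0.065341.
d = 0.590454 + 0.065341 = 0.655795.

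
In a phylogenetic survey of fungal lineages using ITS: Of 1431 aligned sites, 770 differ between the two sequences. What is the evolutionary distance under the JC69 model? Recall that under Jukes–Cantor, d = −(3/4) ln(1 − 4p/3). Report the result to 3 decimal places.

p = 770/1431 ≈ 0.538085.
d = −(3/4) ln(1 − 4p/3) = −0.75 ln(1 − 0.717447) = −0.75 ln(0.282553)
  = −0.75 × (-1.263889) = 0.947917 substitutions/site.

0.948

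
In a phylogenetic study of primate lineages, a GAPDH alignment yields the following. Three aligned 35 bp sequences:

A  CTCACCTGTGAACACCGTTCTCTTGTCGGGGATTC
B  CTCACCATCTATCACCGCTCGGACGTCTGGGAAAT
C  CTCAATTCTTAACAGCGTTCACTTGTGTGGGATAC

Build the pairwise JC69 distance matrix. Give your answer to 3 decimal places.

A–B: 14/35 sites differ → p = 0.4, d = −0.75 ln(1 − 0.533333) = 0.571605 ≈ 0.572.
A–C: 9/35 sites differ → p ≈ 0.257143, d = −0.75 ln(1 − 0.342857) = 0.314890 ≈ 0.315.
B–C: 15/35 sites differ → p ≈ 0.428571, d = −0.75 ln(1 − 0.571428) = 0.635472 ≈ 0.635.

d(A,B) = 0.572, d(A,C) = 0.315, d(B,C) = 0.635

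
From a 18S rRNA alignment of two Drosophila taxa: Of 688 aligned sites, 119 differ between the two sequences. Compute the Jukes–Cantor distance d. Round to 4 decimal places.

0.1966

p = 119/688 ≈ 0.172965.
d = −(3/4) ln(1 − 4p/3) = −0.75 ln(1 − 0.23062) = −0.75 ln(0.76938)
  = −0.75 × (-0.262170) = 0.196628 substitutions/site.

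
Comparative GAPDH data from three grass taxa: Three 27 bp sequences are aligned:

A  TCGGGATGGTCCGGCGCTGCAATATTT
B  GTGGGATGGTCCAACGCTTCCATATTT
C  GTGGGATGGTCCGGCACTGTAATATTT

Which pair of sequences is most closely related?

A and C

A–B: 6/27 differ, p = 0.222, d = 0.264.
A–C: 4/27 differ, p = 0.148, d = 0.165.
B–C: 6/27 differ, p = 0.222, d = 0.264.
The smallest distance is between A and C.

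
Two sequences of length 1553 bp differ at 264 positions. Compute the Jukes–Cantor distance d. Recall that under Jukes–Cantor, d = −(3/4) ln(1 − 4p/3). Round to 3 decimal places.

p = 264/1553 ≈ 0.169994.
d = −(3/4) ln(1 − 4p/3) = −0.75 ln(1 − 0.226659) = −0.75 ln(0.773341)
  = −0.75 × (-0.257035) = 0.192776 substitutions/site.

0.193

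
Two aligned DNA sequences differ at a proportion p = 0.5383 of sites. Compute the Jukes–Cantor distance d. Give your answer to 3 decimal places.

d = −(3/4) ln(1 − 4p/3) = −0.75 ln(1 − 0.717733) = −0.75 ln(0.282267)
  = −0.75 × (-1.264902) = 0.948677 substitutions/site.

0.949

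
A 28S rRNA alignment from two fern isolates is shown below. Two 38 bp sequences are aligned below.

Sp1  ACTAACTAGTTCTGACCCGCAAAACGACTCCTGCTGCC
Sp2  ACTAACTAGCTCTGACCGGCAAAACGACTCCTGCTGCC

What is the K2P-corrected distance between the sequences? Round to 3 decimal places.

Of 38 sites, 1 differences are transitions and 1 are transversions, so P = 1/38 ≈ 0.026316 and Q = 1/38 ≈ 0.026316.
Under the Kimura two-parameter model, d = −½ ln(1 − 2P − Q) − ¼ ln(1 − 2Q).
1 − 2P − Q = 0.921052, giving −½ ln(0.921052) = 0.041119.
1 − 2Q = 0.947368, giving −¼ ln(0.947368) = 0.013517.
d = 0.041119 + 0.013517 = 0.054636.

0.055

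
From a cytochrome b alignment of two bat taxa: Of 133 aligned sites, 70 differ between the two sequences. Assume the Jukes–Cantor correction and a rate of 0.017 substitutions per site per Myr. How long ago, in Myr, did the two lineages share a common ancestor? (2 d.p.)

p = 70/133 ≈ 0.526316.
d = −(3/4) ln(1 − 4p/3) = −0.75 ln(1 − 0.701755) = −0.75 ln(0.298245)
  = −0.75 × (-1.209840) = 0.907380 substitutions/site.
Under a molecular clock d = 2μt, so t = d/(2μ) = 0.907380 / (2 × 0.017) = 26.69 Myr.

26.69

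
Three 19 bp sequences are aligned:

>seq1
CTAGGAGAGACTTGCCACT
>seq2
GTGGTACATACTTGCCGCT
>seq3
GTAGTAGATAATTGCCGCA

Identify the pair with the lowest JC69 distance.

seq1–seq2: 6/19 differ, p = 0.316, d = 0.410.
seq1–seq3: 6/19 differ, p = 0.316, d = 0.410.
seq2–seq3: 4/19 differ, p = 0.211, d = 0.247.
The smallest distance is between seq2 and seq3.

seq2 and seq3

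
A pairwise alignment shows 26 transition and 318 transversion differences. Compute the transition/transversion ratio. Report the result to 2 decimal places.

0.08

R = 26/318 = 0.081761… ≈ 0.08 (to 2 d.p.).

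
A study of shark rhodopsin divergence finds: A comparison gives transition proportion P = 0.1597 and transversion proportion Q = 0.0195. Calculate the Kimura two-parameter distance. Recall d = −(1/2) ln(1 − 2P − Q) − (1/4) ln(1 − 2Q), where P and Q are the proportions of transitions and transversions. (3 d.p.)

0.217

Under the Kimura two-parameter model, d = −½ ln(1 − 2P − Q) − ¼ ln(1 − 2Q).
1 − 2P − Q = 0.6611, giving −½ ln(0.6611) = 0.206925.
1 − 2Q = 0.961, giving −¼ ln(0.961) = 0.009945.
d = 0.206925 + 0.009945 = 0.216870.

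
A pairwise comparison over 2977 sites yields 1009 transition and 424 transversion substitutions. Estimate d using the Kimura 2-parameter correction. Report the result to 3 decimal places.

0.942

P = 1009/2977 ≈ 0.338932 and Q = 424/2977 ≈ 0.142425.
Under the Kimura two-parameter model, d = −½ ln(1 − 2P − Q) − ¼ ln(1 − 2Q).
1 − 2P − Q = 0.179711, giving −½ ln(0.179711) = 0.858203.
1 − 2Q = 0.71515, giving −¼ ln(0.71515) = 0.083816.
d = 0.858203 + 0.083816 = 0.942019.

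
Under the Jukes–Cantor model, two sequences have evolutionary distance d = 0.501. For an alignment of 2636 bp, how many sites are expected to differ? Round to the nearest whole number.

Invert JC69: p = (3/4)(1 − e^(−4d/3)) = 0.75 × (1 − e^(-0.668)) = 0.75 × (1 − 0.512733) = 0.365450.
Expected differing sites = pL ≈ 0.365450 × 2636 = 963.3262 ≈ 963.

963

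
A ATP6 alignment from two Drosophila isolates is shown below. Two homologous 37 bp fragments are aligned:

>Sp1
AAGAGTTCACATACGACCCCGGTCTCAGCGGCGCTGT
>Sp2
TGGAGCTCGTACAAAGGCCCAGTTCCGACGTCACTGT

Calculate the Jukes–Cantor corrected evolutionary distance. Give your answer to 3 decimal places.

The sequences differ at 17 of 37 sites, so p = 17/37 ≈ 0.459459.
d = −(3/4) ln(1 − 4p/3) = −0.75 ln(1 − 0.612612) = −0.75 ln(0.387388)
  = −0.75 × (-0.948329) = 0.711247 substitutions/site.

0.711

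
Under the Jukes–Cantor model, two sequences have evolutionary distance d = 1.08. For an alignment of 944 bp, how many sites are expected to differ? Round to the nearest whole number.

540

Invert JC69: p = (3/4)(1 − e^(−4d/3)) = 0.75 × (1 − e^(-1.44)) = 0.75 × (1 − 0.236928) = 0.572304.
Expected differing sites = pL ≈ 0.572304 × 944 = 540.254976 ≈ 540.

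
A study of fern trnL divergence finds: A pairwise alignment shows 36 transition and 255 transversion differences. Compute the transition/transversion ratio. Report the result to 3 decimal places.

0.141

R = 36/255 = 0.141176… ≈ 0.141 (to 3 d.p.).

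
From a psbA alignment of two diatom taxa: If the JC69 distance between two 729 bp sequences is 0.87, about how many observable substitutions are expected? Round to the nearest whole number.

375

Invert JC69: p = (3/4)(1 − e^(−4d/3)) = 0.75 × (1 − e^(-1.16)) = 0.75 × (1 − 0.313486) = 0.514886.
Expected differing sites = pL ≈ 0.514886 × 729 = 375.351894 ≈ 375.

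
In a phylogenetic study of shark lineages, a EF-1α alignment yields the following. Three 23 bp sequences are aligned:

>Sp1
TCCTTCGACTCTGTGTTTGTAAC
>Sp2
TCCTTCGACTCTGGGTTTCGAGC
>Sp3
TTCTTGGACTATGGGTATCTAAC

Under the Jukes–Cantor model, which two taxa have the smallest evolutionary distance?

Sp1–Sp2: 4/23 differ, p = 0.174, d = 0.198.
Sp1–Sp3: 6/23 differ, p = 0.261, d = 0.321.
Sp2–Sp3: 6/23 differ, p = 0.261, d = 0.321.
The smallest distance is between Sp1 and Sp2.

Sp1 and Sp2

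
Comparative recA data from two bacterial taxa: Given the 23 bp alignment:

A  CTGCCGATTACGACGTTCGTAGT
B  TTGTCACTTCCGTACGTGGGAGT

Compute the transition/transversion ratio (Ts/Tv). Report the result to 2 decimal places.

Transitions are A↔G and C↔T; transversions are all other mismatches.
Transitions: 3. Transversions: 8.
R = 3/8 = 0.375 ≈ 0.38 (to 2 d.p.).

0.38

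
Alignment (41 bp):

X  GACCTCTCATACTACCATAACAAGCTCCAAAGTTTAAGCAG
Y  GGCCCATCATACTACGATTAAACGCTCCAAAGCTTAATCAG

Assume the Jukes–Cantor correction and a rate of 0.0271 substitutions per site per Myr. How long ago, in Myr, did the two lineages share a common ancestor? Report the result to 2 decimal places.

4.79

The sequences differ at 9 of 41 sites (2, 5, 6, 16, 19, 21, 23, 33, 38), so p = 9/41 ≈ 0.219512.
d = −(3/4) ln(1 − 4p/3) = −0.75 ln(1 − 0.292683) = −0.75 ln(0.707317)
  = −0.75 × (-0.346276) = 0.259707 substitutions/site.
Under a molecular clock d = 2μt, so t = d/(2μ) = 0.259707 / (2 × 0.0271) = 4.79 Myr.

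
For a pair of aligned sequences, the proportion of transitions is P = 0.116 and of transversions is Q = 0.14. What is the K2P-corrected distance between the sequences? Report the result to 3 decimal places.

0.315

Under the Kimura two-parameter model, d = −½ ln(1 − 2P − Q) − ¼ ln(1 − 2Q).
1 − 2P − Q = 0.628, giving −½ ln(0.628) = 0.232608.
1 − 2Q = 0.72, giving −¼ ln(0.72) = 0.082126.
d = 0.232608 + 0.082126 = 0.314734.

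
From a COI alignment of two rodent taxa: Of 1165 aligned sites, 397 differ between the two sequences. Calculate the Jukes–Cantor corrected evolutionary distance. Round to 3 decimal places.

p = 397/1165 ≈ 0.340773.
d = −(3/4) ln(1 − 4p/3) = −0.75 ln(1 − 0.454364) = −0.75 ln(0.545636)
  = −0.75 × (-0.605803) = 0.454352 substitutions/site.

0.454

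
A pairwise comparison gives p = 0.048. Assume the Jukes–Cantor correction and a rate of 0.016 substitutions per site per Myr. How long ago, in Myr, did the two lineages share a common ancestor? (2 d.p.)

1.55

d = −(3/4) ln(1 − 4p/3) = −0.75 ln(1 − 0.064) = −0.75 ln(0.936)
  = −0.75 × (-0.066140) = 0.049605 substitutions/site.
Under a molecular clock d = 2μt, so t = d/(2μ) = 0.049605 / (2 × 0.016) = 1.55 Myr.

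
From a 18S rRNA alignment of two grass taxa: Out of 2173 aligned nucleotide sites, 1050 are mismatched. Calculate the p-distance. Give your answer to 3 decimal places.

0.483

p = 1050/2173 = 0.483202… ≈ 0.483 (to 3 d.p.).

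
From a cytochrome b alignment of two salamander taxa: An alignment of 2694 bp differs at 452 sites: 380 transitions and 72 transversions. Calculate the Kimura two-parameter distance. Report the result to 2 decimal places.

P = 380/2694 ≈ 0.141054 and Q = 72/2694 ≈ 0.026726.
Under the Kimura two-parameter model, d = −½ ln(1 − 2P − Q) − ¼ ln(1 − 2Q).
1 − 2P − Q = 0.691166, giving −½ ln(0.691166) = 0.184688.
1 − 2Q = 0.946548, giving −¼ ln(0.946548) = 0.013733.
d = 0.184688 + 0.013733 = 0.198421.

0.20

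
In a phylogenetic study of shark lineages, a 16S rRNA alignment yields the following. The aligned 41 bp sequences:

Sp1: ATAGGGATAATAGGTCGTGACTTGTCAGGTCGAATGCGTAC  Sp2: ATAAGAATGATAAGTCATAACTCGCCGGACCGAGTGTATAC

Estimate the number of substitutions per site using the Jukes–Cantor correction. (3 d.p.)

The sequences differ at 14 of 41 sites, so p = 14/41 ≈ 0.341463.
d = −(3/4) ln(1 − 4p/3) = −0.75 ln(1 − 0.455284) = −0.75 ln(0.544716)
  = −0.75 × (-0.607491) = 0.455618 substitutions/site.

0.456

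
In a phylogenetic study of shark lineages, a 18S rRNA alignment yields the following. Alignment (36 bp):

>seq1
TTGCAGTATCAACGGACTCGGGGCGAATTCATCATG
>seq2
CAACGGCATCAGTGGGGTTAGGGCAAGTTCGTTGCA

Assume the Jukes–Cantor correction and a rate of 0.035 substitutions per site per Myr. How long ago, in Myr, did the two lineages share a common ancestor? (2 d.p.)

The sequences differ at 18 of 36 sites, so p = 18/36 = 0.5.
d = −(3/4) ln(1 − 4p/3) = −0.75 ln(1 − 0.666667) = −0.75 ln(0.333333)
  = −0.75 × (-1.098613) = 0.823960 substitutions/site.
Under a molecular clock d = 2μt, so t = d/(2μ) = 0.823960 / (2 × 0.035) = 11.77 Myr.

11.77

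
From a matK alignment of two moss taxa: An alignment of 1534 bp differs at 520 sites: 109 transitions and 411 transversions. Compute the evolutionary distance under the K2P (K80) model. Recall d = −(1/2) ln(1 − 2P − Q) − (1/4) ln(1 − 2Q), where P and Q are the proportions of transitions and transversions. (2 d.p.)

P = 109/1534 ≈ 0.071056 and Q = 411/1534 ≈ 0.267927.
Under the Kimura two-parameter model, d = −½ ln(1 − 2P − Q) − ¼ ln(1 − 2Q).
1 − 2P − Q = 0.589961, giving −½ ln(0.589961) = 0.263849.
1 − 2Q = 0.464146, giving −¼ ln(0.464146) = 0.191889.
d = 0.263849 + 0.191889 = 0.455738.

0.46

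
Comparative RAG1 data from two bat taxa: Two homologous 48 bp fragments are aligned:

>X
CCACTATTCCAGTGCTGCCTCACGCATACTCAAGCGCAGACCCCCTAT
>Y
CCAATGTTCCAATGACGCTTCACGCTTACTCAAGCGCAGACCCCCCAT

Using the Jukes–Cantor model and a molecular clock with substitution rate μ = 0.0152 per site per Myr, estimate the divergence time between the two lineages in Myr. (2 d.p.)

The sequences differ at 8 of 48 sites (4, 6, 12, 15, 16, 19, 26, 46), so p = 8/48 ≈ 0.166667.
d = −(3/4) ln(1 − 4p/3) = −0.75 ln(1 − 0.222223) = −0.75 ln(0.777777)
  = −0.75 × (-0.251315) = 0.188486 substitutions/site.
Under a molecular clock d = 2μt, so t = d/(2μ) = 0.188486 / (2 × 0.0152) = 6.20 Myr.

6.20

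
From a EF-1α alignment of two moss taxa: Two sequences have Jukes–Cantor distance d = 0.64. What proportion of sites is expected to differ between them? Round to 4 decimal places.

0.4305

p = (3/4)(1 − e^(−4d/3)) = 0.75 × (1 − e^(-0.853333)) = 0.75 × (1 − 0.425993) = 0.430505.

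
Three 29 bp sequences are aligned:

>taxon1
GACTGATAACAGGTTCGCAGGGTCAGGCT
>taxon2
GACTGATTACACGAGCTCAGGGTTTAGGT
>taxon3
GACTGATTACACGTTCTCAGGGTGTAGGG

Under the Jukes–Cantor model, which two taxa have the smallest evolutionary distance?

taxon2 and taxon3

taxon1–taxon2: 9/29 differ, p = 0.310, d = 0.401.
taxon1–taxon3: 8/29 differ, p = 0.276, d = 0.344.
taxon2–taxon3: 4/29 differ, p = 0.138, d = 0.152.
The smallest distance is between taxon2 and taxon3.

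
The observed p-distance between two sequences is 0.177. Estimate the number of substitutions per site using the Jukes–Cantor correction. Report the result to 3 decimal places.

d = −(3/4) ln(1 − 4p/3) = −0.75 ln(1 − 0.236) = −0.75 ln(0.764)
  = −0.75 × (-0.269187) = 0.201890 substitutions/site.

0.202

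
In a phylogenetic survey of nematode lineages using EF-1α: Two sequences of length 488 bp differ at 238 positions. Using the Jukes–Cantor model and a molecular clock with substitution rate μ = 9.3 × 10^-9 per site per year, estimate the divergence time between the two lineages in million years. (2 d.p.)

42.36

p = 238/488 ≈ 0.487705.
d = −(3/4) ln(1 − 4p/3) = −0.75 ln(1 − 0.650273) = −0.75 ln(0.349727)
  = −0.75 × (-1.050602) = 0.787952 substitutions/site.
Under a molecular clock d = 2μt, so t = d/(2μ) = 0.787952 / (2 × 9.3 × 10^-9) = 42.36 million years.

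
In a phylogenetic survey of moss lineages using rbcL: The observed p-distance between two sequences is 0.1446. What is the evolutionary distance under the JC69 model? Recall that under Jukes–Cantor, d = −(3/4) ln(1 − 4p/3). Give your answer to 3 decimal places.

0.161

d = −(3/4) ln(1 − 4p/3) = −0.75 ln(1 − 0.1928) = −0.75 ln(0.8072)
  = −0.75 × (-0.214184) = 0.160638 substitutions/site.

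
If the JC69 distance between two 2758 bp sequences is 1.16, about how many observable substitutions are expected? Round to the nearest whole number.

1628

Invert JC69: p = (3/4)(1 − e^(−4d/3)) = 0.75 × (1 − e^(-1.546667)) = 0.75 × (1 − 0.212957) = 0.590282.
Expected differing sites = pL ≈ 0.590282 × 2758 = 1627.997756 ≈ 1628.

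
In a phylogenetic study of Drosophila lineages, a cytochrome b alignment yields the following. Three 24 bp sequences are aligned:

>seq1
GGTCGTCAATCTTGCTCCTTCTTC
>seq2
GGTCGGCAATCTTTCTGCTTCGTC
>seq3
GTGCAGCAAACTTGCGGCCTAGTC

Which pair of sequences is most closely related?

seq1–seq2: 4/24 differ, p = 0.167, d = 0.188.
seq1–seq3: 10/24 differ, p = 0.417, d = 0.608.
seq2–seq3: 8/24 differ, p = 0.333, d = 0.441.
The smallest distance is between seq1 and seq2.

seq1 and seq2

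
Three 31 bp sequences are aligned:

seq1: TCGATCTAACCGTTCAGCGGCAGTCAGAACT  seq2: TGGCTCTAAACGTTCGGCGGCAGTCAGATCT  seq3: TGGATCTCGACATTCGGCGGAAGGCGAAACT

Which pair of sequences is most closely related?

seq1 and seq2

seq1–seq2: 5/31 differ, p = 0.161, d = 0.182.
seq1–seq3: 10/31 differ, p = 0.323, d = 0.422.
seq2–seq3: 9/31 differ, p = 0.290, d = 0.367.
The smallest distance is between seq1 and seq2.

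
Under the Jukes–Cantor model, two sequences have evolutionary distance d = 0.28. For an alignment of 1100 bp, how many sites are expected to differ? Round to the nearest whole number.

257

Invert JC69: p = (3/4)(1 − e^(−4d/3)) = 0.75 × (1 − e^(-0.373333)) = 0.75 × (1 − 0.688436) = 0.233673.
Expected differing sites = pL ≈ 0.233673 × 1100 = 257.0403 ≈ 257.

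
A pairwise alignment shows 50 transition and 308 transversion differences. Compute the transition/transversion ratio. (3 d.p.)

0.162

R = 50/308 = 0.162337… ≈ 0.162 (to 3 d.p.).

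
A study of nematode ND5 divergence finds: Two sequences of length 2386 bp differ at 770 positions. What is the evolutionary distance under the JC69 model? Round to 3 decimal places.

p = 770/2386 ≈ 0.322716.
d = −(3/4) ln(1 − 4p/3) = −0.75 ln(1 − 0.430288) = −0.75 ln(0.569712)
  = −0.75 × (-0.562624) = 0.421968 substitutions/site.

0.422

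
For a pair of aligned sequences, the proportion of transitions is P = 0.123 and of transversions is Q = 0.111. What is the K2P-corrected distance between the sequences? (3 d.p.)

Under the Kimura two-parameter model, d = −½ ln(1 − 2P − Q) − ¼ ln(1 − 2Q).
1 − 2P − Q = 0.643, giving −½ ln(0.643) = 0.220805.
1 − 2Q = 0.778, giving −¼ ln(0.778) = 0.062757.
d = 0.220805 + 0.062757 = 0.283562.

0.284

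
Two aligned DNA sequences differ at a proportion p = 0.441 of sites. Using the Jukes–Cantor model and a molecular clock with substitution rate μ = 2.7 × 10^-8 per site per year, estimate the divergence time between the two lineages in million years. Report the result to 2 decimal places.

12.32

d = −(3/4) ln(1 − 4p/3) = −0.75 ln(1 − 0.588) = −0.75 ln(0.412)
  = −0.75 × (-0.886732) = 0.665049 substitutions/site.
Under a molecular clock d = 2μt, so t = d/(2μ) = 0.665049 / (2 × 2.7 × 10^-8) = 12.32 million years.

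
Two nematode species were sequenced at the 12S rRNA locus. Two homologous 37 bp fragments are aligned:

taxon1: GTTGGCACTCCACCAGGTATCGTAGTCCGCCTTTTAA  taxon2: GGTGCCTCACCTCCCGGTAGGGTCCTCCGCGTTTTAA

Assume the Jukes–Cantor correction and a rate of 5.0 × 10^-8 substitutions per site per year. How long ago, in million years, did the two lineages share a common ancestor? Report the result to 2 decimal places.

The sequences differ at 11 of 37 sites, so p = 11/37 ≈ 0.297297.
d = −(3/4) ln(1 − 4p/3) = −0.75 ln(1 − 0.396396) = −0.75 ln(0.603604)
  = −0.75 × (-0.504837) = 0.378628 substitutions/site.
Under a molecular clock d = 2μt, so t = d/(2μ) = 0.378628 / (2 × 5.0 × 10^-8) = 3.79 million years.

3.79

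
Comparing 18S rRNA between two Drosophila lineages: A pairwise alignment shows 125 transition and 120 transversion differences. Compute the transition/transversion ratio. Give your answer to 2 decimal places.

R = 125/120 = 1.041666… ≈ 1.04 (to 2 d.p.).

1.04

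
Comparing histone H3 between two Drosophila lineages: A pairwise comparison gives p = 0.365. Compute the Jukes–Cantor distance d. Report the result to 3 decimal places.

0.500

d = −(3/4) ln(1 − 4p/3) = −0.75 ln(1 − 0.486667) = −0.75 ln(0.513333)
  = −0.75 × (-0.666831) = 0.500123 substitutions/site.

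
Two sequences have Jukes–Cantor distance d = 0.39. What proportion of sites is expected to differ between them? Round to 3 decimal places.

0.304

p = (3/4)(1 − e^(−4d/3)) = 0.75 × (1 − e^(-0.52)) = 0.75 × (1 − 0.594521) = 0.304109.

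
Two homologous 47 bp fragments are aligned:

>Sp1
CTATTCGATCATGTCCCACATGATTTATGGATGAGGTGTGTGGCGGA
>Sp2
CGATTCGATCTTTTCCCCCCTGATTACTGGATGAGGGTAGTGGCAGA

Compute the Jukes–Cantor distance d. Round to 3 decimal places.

0.281

The sequences differ at 11 of 47 sites, so p = 11/47 ≈ 0.234043.
d = −(3/4) ln(1 − 4p/3) = −0.75 ln(1 − 0.312057) = −0.75 ln(0.687943)
  = −0.75 × (-0.374049) = 0.280537 substitutions/site.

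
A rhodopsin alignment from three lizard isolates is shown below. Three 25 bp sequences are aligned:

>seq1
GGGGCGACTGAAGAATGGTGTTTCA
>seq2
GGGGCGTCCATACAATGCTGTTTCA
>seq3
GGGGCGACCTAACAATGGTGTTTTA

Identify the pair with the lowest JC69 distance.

seq1–seq2: 6/25 differ, p = 0.240, d = 0.289.
seq1–seq3: 4/25 differ, p = 0.160, d = 0.180.
seq2–seq3: 5/25 differ, p = 0.200, d = 0.233.
The smallest distance is between seq1 and seq3.

seq1 and seq3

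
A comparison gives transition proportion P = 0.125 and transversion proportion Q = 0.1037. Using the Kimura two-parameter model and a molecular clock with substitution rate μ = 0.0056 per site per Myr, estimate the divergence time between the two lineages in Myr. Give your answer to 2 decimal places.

24.67

Under the Kimura two-parameter model, d = −½ ln(1 − 2P − Q) − ¼ ln(1 − 2Q).
1 − 2P − Q = 0.6463, giving −½ ln(0.6463) = 0.218246.
1 − 2Q = 0.7926, giving −¼ ln(0.7926) = 0.058109.
d = 0.218246 + 0.058109 = 0.276355.
Under a molecular clock d = 2μt, so t = d/(2μ) = 0.276355 / (2 × 0.0056) = 24.67 Myr.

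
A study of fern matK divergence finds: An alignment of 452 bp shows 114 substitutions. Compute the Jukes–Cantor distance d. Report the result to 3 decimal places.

p = 114/452 ≈ 0.252212.
d = −(3/4) ln(1 − 4p/3) = −0.75 ln(1 − 0.336283) = −0.75 ln(0.663717)
  = −0.75 × (-0.409899) = 0.307424 substitutions/site.

0.307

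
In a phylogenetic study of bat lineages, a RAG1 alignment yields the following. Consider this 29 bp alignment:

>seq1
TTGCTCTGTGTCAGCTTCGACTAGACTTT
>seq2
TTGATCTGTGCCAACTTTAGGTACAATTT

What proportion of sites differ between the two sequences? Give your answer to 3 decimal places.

The sequences differ at 9 of 29 positions (sites 4, 11, 14, 18, 19, 20, 21, 24, 26).
p = 9/29 = 0.310344… ≈ 0.310 (to 3 d.p.).

0.310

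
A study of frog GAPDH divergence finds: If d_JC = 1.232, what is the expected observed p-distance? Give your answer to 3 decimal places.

0.605

p = (3/4)(1 − e^(−4d/3)) = 0.75 × (1 − e^(-1.642667)) = 0.75 × (1 − 0.193463) = 0.604903.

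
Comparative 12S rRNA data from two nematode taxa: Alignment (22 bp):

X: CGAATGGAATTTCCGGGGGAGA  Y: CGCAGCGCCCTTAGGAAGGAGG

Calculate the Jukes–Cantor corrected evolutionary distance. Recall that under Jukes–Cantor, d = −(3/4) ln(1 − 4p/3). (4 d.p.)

The sequences differ at 11 of 22 sites, so p = 11/22 = 0.5.
d = −(3/4) ln(1 − 4p/3) = −0.75 ln(1 − 0.666667) = −0.75 ln(0.333333)
  = −0.75 × (-1.098613) = 0.823960 substitutions/site.

0.8240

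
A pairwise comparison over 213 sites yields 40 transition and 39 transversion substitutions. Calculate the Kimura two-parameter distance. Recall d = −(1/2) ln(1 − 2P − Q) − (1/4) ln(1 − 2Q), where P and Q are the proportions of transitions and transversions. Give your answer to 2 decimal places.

P = 40/213 ≈ 0.187793 and Q = 39/213 ≈ 0.183099.
Under the Kimura two-parameter model, d = −½ ln(1 − 2P − Q) − ¼ ln(1 − 2Q).
1 − 2P − Q = 0.441315, giving −½ ln(0.441315) = 0.408998.
1 − 2Q = 0.633802, giving −¼ ln(0.633802) = 0.114005.
d = 0.408998 + 0.114005 = 0.523003.

0.52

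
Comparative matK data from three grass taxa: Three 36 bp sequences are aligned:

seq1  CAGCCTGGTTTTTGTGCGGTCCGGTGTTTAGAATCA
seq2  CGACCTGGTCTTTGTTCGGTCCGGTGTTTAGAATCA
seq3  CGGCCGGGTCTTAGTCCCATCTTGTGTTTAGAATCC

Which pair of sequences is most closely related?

seq1–seq2: 4/36 differ, p = 0.111, d = 0.120.
seq1–seq3: 10/36 differ, p = 0.278, d = 0.347.
seq2–seq3: 9/36 differ, p = 0.250, d = 0.304.
The smallest distance is between seq1 and seq2.

seq1 and seq2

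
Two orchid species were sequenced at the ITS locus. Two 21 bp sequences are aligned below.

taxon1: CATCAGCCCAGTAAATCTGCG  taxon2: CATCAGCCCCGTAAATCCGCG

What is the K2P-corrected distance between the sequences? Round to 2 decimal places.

Of 21 sites, 1 differences are transitions and 1 are transversions, so P = 1/21 ≈ 0.047619 and Q = 1/21 ≈ 0.047619.
Under the Kimura two-parameter model, d = −½ ln(1 − 2P − Q) − ¼ ln(1 − 2Q).
1 − 2P − Q = 0.857143, giving −½ ln(0.857143) = 0.077075.
1 − 2Q = 0.904762, giving −¼ ln(0.904762) = 0.025021.
d = 0.077075 + 0.025021 = 0.102096.

0.10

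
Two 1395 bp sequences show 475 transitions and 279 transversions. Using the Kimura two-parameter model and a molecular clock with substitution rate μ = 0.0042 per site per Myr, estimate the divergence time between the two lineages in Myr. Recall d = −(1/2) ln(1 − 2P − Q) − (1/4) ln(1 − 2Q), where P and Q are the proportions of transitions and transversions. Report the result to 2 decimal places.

141.91

P = 475/1395 ≈ 0.340502 and Q = 279/1395 = 0.2.
Under the Kimura two-parameter model, d = −½ ln(1 − 2P − Q) − ¼ ln(1 − 2Q).
1 − 2P − Q = 0.118996, giving −½ ln(0.118996) = 1.064333.
1 − 2Q = 0.6, giving −¼ ln(0.6) = 0.127706.
d = 1.064333 + 0.127706 = 1.192039.
Under a molecular clock d = 2μt, so t = d/(2μ) = 1.192039 / (2 × 0.0042) = 141.91 Myr.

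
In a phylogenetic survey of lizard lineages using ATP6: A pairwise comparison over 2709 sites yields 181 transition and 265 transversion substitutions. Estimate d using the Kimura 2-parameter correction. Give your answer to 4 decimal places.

0.1861

P = 181/2709 ≈ 0.066814 and Q = 265/2709 ≈ 0.097822.
Under the Kimura two-parameter model, d = −½ ln(1 − 2P − Q) − ¼ ln(1 − 2Q).
1 − 2P − Q = 0.76855, giving −½ ln(0.76855) = 0.131625.
1 − 2Q = 0.804356, giving −¼ ln(0.804356) = 0.054428.
d = 0.131625 + 0.054428 = 0.186053.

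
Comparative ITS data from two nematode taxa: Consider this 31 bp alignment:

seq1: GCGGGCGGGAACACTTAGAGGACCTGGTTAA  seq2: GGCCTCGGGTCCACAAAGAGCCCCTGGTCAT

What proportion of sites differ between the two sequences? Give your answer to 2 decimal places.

The sequences differ at 12 of 31 positions.
p = 12/31 = 0.387096… ≈ 0.39 (to 2 d.p.).

0.39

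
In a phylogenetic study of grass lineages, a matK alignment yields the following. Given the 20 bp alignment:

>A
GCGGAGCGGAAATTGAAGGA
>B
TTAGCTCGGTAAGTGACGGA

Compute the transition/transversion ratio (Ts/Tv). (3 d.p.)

Transitions are A↔G and C↔T; transversions are all other mismatches.
Transitions: 2. Transversions: 6.
R = 2/6 = 0.333333… ≈ 0.333 (to 3 d.p.).

0.333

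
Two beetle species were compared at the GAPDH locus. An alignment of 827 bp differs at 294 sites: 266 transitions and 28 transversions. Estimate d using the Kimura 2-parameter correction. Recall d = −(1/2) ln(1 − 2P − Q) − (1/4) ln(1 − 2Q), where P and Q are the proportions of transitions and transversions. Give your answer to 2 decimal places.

P = 266/827 ≈ 0.321644 and Q = 28/827 ≈ 0.033857.
Under the Kimura two-parameter model, d = −½ ln(1 − 2P − Q) − ¼ ln(1 − 2Q).
1 − 2P − Q = 0.322855, giving −½ ln(0.322855) = 0.565276.
1 − 2Q = 0.932286, giving −¼ ln(0.932286) = 0.017529.
d = 0.565276 + 0.017529 = 0.582805.

0.58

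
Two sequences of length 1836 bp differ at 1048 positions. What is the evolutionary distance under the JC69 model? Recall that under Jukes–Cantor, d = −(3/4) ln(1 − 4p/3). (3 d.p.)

1.074

p = 1048/1836 ≈ 0.570806.
d = −(3/4) ln(1 − 4p/3) = −0.75 ln(1 − 0.761075) = −0.75 ln(0.238925)
  = −0.75 × (-1.431606) = 1.073705 substitutions/site.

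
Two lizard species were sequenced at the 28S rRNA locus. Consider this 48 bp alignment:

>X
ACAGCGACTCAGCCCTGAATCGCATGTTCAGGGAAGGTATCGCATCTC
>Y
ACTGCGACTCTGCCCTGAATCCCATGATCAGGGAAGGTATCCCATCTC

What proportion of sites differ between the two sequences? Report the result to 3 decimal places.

The sequences differ at 5 of 48 positions (sites 3, 11, 22, 27, 42).
p = 5/48 = 0.104166… ≈ 0.104 (to 3 d.p.).

0.104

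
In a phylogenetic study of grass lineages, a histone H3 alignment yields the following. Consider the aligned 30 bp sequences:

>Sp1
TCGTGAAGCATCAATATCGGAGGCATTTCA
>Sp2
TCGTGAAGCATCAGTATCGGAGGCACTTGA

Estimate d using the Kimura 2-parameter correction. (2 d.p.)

Of 30 sites, 2 differences are transitions and 1 are transversions, so P = 2/30 ≈ 0.066667 and Q = 1/30 ≈ 0.033333.
Under the Kimura two-parameter model, d = −½ ln(1 − 2P − Q) − ¼ ln(1 − 2Q).
1 − 2P − Q = 0.833333, giving −½ ln(0.833333) = 0.091161.
1 − 2Q = 0.933334, giving −¼ ln(0.933334) = 0.017248.
d = 0.091161 + 0.017248 = 0.108409.

0.11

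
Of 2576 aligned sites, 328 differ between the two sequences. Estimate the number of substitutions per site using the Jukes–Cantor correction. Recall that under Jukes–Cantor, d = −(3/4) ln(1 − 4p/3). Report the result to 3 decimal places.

p = 328/2576 ≈ 0.127329.
d = −(3/4) ln(1 − 4p/3) = −0.75 ln(1 − 0.169772) = −0.75 ln(0.830228)
  = −0.75 × (-0.186055) = 0.139541 substitutions/site.

0.140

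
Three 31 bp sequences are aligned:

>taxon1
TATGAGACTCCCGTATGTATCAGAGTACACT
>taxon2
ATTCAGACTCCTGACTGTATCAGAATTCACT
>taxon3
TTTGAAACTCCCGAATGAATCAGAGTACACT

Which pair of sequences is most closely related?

taxon1 and taxon3

taxon1–taxon2: 8/31 differ, p = 0.258, d = 0.316.
taxon1–taxon3: 4/31 differ, p = 0.129, d = 0.142.
taxon2–taxon3: 8/31 differ, p = 0.258, d = 0.316.
The smallest distance is between taxon1 and taxon3.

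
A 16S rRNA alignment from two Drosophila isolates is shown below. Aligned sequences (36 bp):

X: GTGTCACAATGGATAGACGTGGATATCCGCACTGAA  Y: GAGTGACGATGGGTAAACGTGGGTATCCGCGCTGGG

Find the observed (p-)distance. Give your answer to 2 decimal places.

0.25

The sequences differ at 9 of 36 positions (sites 2, 5, 8, 13, 16, 23, 31, 35, 36).
p = 9/36 = 0.25.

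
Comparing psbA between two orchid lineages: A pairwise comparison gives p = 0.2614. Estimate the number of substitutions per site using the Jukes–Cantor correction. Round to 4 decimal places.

d = −(3/4) ln(1 − 4p/3) = −0.75 ln(1 − 0.348533) = −0.75 ln(0.651467)
  = −0.75 × (-0.428529) = 0.321397 substitutions/site.

0.3214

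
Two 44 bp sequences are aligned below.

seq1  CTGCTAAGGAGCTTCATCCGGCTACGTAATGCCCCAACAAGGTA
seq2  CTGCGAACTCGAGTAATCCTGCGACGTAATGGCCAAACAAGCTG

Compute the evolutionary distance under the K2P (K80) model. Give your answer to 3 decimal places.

Of 44 sites, 1 differences are transitions and 12 are transversions, so P = 1/44 ≈ 0.022727 and Q = 12/44 ≈ 0.272727.
Under the Kimura two-parameter model, d = −½ ln(1 − 2P − Q) − ¼ ln(1 − 2Q).
1 − 2P − Q = 0.681819, giving −½ ln(0.681819) = 0.191496.
1 − 2Q = 0.454546, giving −¼ ln(0.454546) = 0.197114.
d = 0.191496 + 0.197114 = 0.388610.

0.389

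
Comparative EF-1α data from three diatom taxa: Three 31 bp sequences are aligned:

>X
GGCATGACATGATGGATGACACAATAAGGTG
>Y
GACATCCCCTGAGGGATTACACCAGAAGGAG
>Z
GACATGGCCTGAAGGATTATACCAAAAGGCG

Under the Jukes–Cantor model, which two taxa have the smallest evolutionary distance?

X–Y: 9/31 differ, p = 0.290, d = 0.367.
X–Z: 9/31 differ, p = 0.290, d = 0.367.
Y–Z: 6/31 differ, p = 0.194, d = 0.224.
The smallest distance is between Y and Z.

Y and Z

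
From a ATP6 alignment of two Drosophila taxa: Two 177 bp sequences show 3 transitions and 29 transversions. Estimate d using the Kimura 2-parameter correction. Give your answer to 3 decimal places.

P = 3/177 ≈ 0.016949 and Q = 29/177 ≈ 0.163842.
Under the Kimura two-parameter model, d = −½ ln(1 − 2P − Q) − ¼ ln(1 − 2Q).
1 − 2P − Q = 0.80226, giving −½ ln(0.80226) = 0.110161.
1 − 2Q = 0.672316, giving −¼ ln(0.672316) = 0.099257.
d = 0.110161 + 0.099257 = 0.209418.

0.209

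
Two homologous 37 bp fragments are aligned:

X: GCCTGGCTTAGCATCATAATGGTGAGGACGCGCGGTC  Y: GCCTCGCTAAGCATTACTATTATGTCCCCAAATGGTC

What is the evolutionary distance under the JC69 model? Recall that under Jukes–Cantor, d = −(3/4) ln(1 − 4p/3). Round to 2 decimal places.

The sequences differ at 15 of 37 sites, so p = 15/37 ≈ 0.405405.
d = −(3/4) ln(1 − 4p/3) = −0.75 ln(1 − 0.54054) = −0.75 ln(0.45946)
  = −0.75 × (-0.777703) = 0.583277 substitutions/site.

0.58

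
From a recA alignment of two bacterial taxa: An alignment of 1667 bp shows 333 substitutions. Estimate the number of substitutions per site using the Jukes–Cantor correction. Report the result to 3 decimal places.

p = 333/1667 ≈ 0.19976.
d = −(3/4) ln(1 − 4p/3) = −0.75 ln(1 − 0.266347) = −0.75 ln(0.733653)
  = −0.75 × (-0.309719) = 0.232289 substitutions/site.

0.232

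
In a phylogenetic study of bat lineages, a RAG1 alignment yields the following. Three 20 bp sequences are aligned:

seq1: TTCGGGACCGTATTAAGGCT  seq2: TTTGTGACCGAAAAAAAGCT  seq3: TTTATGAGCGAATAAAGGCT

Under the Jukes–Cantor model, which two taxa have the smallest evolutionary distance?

seq1–seq2: 6/20 differ, p = 0.300, d = 0.383.
seq1–seq3: 6/20 differ, p = 0.300, d = 0.383.
seq2–seq3: 4/20 differ, p = 0.200, d = 0.233.
The smallest distance is between seq2 and seq3.

seq2 and seq3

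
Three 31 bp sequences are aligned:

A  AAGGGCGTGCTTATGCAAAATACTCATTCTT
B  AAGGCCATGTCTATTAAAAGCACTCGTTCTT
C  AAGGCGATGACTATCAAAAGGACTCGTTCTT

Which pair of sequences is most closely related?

A–B: 9/31 differ, p = 0.290, d = 0.367.
A–C: 10/31 differ, p = 0.323, d = 0.422.
B–C: 4/31 differ, p = 0.129, d = 0.142.
The smallest distance is between B and C.

B and C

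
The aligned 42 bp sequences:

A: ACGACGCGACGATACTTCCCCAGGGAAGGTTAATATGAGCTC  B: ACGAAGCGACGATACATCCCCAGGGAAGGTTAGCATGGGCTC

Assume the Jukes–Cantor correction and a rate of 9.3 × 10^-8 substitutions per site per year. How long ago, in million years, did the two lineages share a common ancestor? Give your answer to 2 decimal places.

0.70

The sequences differ at 5 of 42 sites (5, 16, 33, 34, 38), so p = 5/42 ≈ 0.119048.
d = −(3/4) ln(1 − 4p/3) = −0.75 ln(1 − 0.158731) = −0.75 ln(0.841269)
  = −0.75 × (-0.172844) = 0.129633 substitutions/site.
Under a molecular clock d = 2μt, so t = d/(2μ) = 0.129633 / (2 × 9.3 × 10^-8) = 0.70 million years.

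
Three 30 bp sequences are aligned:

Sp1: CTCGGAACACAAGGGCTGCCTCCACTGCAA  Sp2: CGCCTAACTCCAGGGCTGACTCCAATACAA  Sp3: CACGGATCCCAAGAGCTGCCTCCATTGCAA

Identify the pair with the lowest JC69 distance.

Sp1–Sp2: 8/30 differ, p = 0.267, d = 0.330.
Sp1–Sp3: 5/30 differ, p = 0.167, d = 0.188.
Sp2–Sp3: 10/30 differ, p = 0.333, d = 0.441.
The smallest distance is between Sp1 and Sp3.

Sp1 and Sp3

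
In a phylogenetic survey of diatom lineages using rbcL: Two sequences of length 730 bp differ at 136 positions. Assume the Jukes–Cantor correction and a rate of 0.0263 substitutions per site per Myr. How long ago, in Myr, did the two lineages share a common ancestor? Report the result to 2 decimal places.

p = 136/730 ≈ 0.186301.
d = −(3/4) ln(1 − 4p/3) = −0.75 ln(1 − 0.248401) = −0.75 ln(0.751599)
  = −0.75 × (-0.285552) = 0.214164 substitutions/site.
Under a molecular clock d = 2μt, so t = d/(2μ) = 0.214164 / (2 × 0.0263) = 4.07 Myr.

4.07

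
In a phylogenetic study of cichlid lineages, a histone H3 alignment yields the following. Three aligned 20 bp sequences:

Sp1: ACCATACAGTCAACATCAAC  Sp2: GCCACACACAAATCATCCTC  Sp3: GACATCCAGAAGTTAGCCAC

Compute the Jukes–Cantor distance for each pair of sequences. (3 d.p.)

d(Sp1,Sp2) = 0.572, d(Sp1,Sp3) = 0.824, d(Sp2,Sp3) = 0.572

Sp1–Sp2: 8/20 sites differ → p = 0.4, d = −0.75 ln(1 − 0.533333) = 0.571605 ≈ 0.572.
Sp1–Sp3: 10/20 sites differ → p = 0.5, d = −0.75 ln(1 − 0.666667) = 0.823960 ≈ 0.824.
Sp2–Sp3: 8/20 sites differ → p = 0.4, d = −0.75 ln(1 − 0.533333) = 0.571605 ≈ 0.572.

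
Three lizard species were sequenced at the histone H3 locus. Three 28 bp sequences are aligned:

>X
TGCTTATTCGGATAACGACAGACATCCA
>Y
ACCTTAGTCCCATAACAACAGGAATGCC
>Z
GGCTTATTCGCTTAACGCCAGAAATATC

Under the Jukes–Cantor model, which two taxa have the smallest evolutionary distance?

X and Z

X–Y: 10/28 differ, p = 0.357, d = 0.485.
X–Z: 8/28 differ, p = 0.286, d = 0.360.
Y–Z: 10/28 differ, p = 0.357, d = 0.485.
The smallest distance is between X and Z.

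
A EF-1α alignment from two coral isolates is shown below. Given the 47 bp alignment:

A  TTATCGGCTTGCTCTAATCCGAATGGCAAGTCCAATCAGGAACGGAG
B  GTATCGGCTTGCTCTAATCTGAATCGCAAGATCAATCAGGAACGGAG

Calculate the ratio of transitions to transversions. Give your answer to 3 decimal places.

0.667

Transitions are A↔G and C↔T; transversions are all other mismatches.
Transitions: 2. Transversions: 3.
R = 2/3 = 0.666666… ≈ 0.667 (to 3 d.p.).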